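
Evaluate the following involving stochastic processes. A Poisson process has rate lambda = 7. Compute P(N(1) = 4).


P(N(t)=k) = (lambda*t)^k * exp(-lambda*t) / k!
lambda*t = 7
= 7^4 * exp(-7) / 4!
= 2401 * 9.1188e-04 / 24
= 0.0912

0.0912


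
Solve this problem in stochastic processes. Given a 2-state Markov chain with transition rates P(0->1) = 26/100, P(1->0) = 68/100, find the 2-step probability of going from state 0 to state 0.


Computing P^2 by matrix multiplication.
P = [[0.7400, 0.2600], [0.6800, 0.3200]]
After raising P to the power 2:
P^2(0,0) = 0.7244

0.7244


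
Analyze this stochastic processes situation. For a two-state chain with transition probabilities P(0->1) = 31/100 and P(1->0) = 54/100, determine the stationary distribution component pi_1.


Stationary distribution: pi_0 = p10/(p01+p10), pi_1 = p01/(p01+p10)
p01 = 0.3100, p10 = 0.5400
pi_1 = 0.3647

0.3647


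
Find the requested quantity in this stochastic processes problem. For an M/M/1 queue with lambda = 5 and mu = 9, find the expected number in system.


rho = 5/9 = 0.5556
L = rho/(1-rho)
= 0.5556/0.4444
= 1.2500

1.2500


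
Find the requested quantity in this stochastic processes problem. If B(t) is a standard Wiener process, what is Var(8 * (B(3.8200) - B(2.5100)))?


Var(alpha*(B(t)-B(s))) = alpha^2 * (t-s)
= 8^2 * (3.8200 - 2.5100)
= 64 * 1.3100
= 83.8400

83.8400


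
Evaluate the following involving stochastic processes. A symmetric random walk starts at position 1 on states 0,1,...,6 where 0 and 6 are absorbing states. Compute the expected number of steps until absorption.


For symmetric RW on 0,...,N with absorbing barriers, E(i) = i*(N-i)
E(1) = 1 * 5 = 5

5


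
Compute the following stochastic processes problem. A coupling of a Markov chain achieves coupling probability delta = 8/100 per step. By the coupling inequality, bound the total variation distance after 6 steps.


TV distance bound <= (1-delta)^n
= (1 - 0.0800)^6
= 0.9200^6
= 0.6064

0.6064


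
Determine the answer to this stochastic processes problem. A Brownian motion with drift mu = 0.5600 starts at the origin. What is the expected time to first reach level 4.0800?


Expected first passage time = a/mu
= 4.0800/0.5600
= 7.2857

7.2857


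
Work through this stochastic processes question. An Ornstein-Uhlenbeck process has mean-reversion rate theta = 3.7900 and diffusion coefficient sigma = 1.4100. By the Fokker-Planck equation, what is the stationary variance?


Stationary variance = sigma^2 / (2*theta)
= 1.4100^2 / (2*3.7900)
= 1.9881 / 7.5800
= 0.2623

0.2623


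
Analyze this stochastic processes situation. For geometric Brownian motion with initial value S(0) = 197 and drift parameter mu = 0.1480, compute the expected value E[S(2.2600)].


E[S(t)] = S(0) * exp(mu * t)
= 197 * exp(0.1480 * 2.2600)
= 197 * 1.3972
= 275.2511

275.2511


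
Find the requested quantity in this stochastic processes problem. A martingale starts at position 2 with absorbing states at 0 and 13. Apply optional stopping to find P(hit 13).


By optional stopping theorem: E(M at tau) = M(0) = 2
P(hit 13)*13 + P(hit 0)*0 = 2
P(hit 13) = (2 - 0)/(13 - 0) = 2/13 = 0.1538

0.1538


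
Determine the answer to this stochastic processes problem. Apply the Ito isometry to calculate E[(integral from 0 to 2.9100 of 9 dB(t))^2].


By Ito isometry: E[(int f dB)^2] = int f^2 dt
= 9^2 * 2.9100
= 81 * 2.9100 = 235.7100

235.7100


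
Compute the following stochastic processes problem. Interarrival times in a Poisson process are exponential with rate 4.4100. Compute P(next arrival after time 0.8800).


P(X > t) = exp(-lambda * t)
= exp(-4.4100 * 0.8800)
= exp(-3.8808) = 0.0206

0.0206


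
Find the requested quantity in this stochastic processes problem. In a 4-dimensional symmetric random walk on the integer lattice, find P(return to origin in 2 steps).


P(return in 2 steps) = P(reverse first step) = 1/(2d)
= 1/8
= 0.1250

0.1250


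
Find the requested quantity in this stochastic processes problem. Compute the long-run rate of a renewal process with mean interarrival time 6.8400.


Long-run renewal rate = 1/E(X)
= 1/6.8400
= 0.1462

0.1462


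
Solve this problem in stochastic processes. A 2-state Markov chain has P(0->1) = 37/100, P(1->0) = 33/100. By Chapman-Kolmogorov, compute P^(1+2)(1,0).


P^3 = P^1 * P^2
Computing via matrix multiplication of the transition matrix.
Entry (1,0) of P^3 = 0.4587

0.4587


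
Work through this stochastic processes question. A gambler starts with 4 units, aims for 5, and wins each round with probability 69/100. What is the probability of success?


Gambler's ruin formula:
r = q/p = 0.3100/0.6900 = 0.4493
P(win) = (1 - r^i)/(1 - r^N)
= (1 - 0.4493^4)/(1 - 0.4493^5)
= 0.9771

0.9771


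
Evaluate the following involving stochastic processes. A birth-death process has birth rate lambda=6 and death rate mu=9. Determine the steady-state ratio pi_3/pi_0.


For birth-death process, pi_n/pi_0 = (lambda/mu)^n
= (6/9)^3
= 0.2963

0.2963


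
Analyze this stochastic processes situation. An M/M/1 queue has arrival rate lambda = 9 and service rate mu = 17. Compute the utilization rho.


rho = lambda/mu
= 9/17
= 0.5294

0.5294


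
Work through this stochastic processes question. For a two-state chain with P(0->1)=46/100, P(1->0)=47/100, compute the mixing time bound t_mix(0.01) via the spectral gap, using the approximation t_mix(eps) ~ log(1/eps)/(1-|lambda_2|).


lambda_2 = |1 - p01 - p10| = |1 - 0.4600 - 0.4700| = 0.0700
t_mix ~ log(1/eps)/(1 - |lambda_2|)
= log(100)/(1 - 0.0700) = 4.6052/0.9300
= 4.9518

4.9518


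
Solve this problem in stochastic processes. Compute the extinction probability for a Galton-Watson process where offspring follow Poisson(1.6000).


Since mu = 1.6000 > 1, extinction prob q < 1.
Solve s = exp(mu*(s-1)) iteratively.
q = 0.3580

0.3580


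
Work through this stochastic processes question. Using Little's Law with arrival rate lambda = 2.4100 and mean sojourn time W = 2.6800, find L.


Little's Law: L = lambda * W
= 2.4100 * 2.6800
= 6.4588

6.4588


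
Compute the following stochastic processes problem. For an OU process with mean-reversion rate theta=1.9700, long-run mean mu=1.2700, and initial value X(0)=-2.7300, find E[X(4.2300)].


E[X(t)] = mu + (X(0) - mu)*exp(-theta*t)
= 1.2700 + (-2.7300 - 1.2700)*exp(-1.9700*4.2300)
= 1.2700 + -4.0000 * 2.4043e-04
= 1.2690

1.2690


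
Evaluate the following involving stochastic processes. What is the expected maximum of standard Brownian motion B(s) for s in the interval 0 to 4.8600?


E(max B(s)) = sqrt(2t/pi)
= sqrt(2*4.8600/pi)
= sqrt(3.0940)
= 1.7590

1.7590


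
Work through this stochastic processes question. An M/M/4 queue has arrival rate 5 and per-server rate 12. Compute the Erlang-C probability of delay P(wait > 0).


a = lambda/mu = 0.4167
rho = a/c = 0.1042
Erlang-C formula applied:
C(c,a) = 9.2417e-04

9.2417e-04


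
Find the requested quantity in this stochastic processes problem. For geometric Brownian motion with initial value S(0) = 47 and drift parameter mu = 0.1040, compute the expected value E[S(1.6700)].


E[S(t)] = S(0) * exp(mu * t)
= 47 * exp(0.1040 * 1.6700)
= 47 * 1.1897
= 55.9147

55.9147


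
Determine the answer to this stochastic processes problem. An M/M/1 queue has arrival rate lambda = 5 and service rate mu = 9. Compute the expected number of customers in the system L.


rho = 5/9 = 0.5556
L = rho/(1-rho)
= 0.5556/0.4444
= 1.2500

1.2500


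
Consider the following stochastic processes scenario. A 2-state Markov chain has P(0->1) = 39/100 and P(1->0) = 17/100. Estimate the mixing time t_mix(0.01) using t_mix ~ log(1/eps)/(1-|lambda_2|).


lambda_2 = |1 - p01 - p10| = |1 - 0.3900 - 0.1700| = 0.4400
t_mix ~ log(1/eps)/(1 - |lambda_2|)
= log(100)/(1 - 0.4400) = 4.6052/0.5600
= 8.2235

8.2235


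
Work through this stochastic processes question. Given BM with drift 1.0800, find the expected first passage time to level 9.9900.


Expected first passage time = a/mu
= 9.9900/1.0800
= 9.2500

9.2500


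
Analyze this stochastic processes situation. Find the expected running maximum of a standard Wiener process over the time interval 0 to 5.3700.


E(max B(s)) = sqrt(2t/pi)
= sqrt(2*5.3700/pi)
= sqrt(3.4186)
= 1.8490

1.8490


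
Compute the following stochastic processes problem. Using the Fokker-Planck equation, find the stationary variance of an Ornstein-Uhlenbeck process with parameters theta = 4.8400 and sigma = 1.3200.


Stationary variance = sigma^2 / (2*theta)
= 1.3200^2 / (2*4.8400)
= 1.7424 / 9.6800
= 0.1800

0.1800


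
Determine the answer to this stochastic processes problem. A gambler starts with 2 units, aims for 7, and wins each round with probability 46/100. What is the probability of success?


Gambler's ruin formula:
r = q/p = 0.5400/0.4600 = 1.1739
P(win) = (1 - r^i)/(1 - r^N)
= (1 - 1.1739^2)/(1 - 1.1739^7)
= 0.1824

0.1824


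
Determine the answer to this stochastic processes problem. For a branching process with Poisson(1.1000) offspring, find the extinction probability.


Since mu = 1.1000 > 1, extinction prob q < 1.
Solve s = exp(mu*(s-1)) iteratively.
q = 0.8239

0.8239


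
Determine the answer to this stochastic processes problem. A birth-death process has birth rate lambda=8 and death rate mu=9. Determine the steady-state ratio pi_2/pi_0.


For birth-death process, pi_n/pi_0 = (lambda/mu)^n
= (8/9)^2
= 0.7901

0.7901


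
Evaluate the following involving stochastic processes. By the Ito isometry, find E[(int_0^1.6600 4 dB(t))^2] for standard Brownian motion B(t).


By Ito isometry: E[(int f dB)^2] = int f^2 dt
= 4^2 * 1.6600
= 16 * 1.6600 = 26.5600

26.5600


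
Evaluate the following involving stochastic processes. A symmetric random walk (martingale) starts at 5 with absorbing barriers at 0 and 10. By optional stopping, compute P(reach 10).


By optional stopping theorem: E(M at tau) = M(0) = 5
P(hit 10)*10 + P(hit 0)*0 = 5
P(hit 10) = (5 - 0)/(10 - 0) = 1/2 = 0.5000

0.5000


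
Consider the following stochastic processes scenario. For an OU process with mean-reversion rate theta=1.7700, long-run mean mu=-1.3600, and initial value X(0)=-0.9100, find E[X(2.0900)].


E[X(t)] = mu + (X(0) - mu)*exp(-theta*t)
= -1.3600 + (-0.9100 - -1.3600)*exp(-1.7700*2.0900)
= -1.3600 + 0.4500 * 0.0247
= -1.3489

-1.3489


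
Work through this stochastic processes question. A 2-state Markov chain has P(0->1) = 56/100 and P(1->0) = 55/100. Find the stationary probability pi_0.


Stationary distribution: pi_0 = p10/(p01+p10), pi_1 = p01/(p01+p10)
p01 = 0.5600, p10 = 0.5500
pi_0 = 0.4955

0.4955


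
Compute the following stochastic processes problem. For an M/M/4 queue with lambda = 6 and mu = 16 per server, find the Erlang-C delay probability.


a = lambda/mu = 0.3750
rho = a/c = 0.0938
Erlang-C formula applied:
C(c,a) = 6.2488e-04

6.2488e-04


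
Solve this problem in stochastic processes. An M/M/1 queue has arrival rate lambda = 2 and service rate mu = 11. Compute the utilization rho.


rho = lambda/mu
= 2/11
= 0.1818

0.1818


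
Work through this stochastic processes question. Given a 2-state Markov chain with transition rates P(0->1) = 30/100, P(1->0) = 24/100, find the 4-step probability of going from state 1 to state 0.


Computing P^4 by matrix multiplication.
P = [[0.7000, 0.3000], [0.2400, 0.7600]]
After raising P to the power 4:
P^4(1,0) = 0.4245

0.4245


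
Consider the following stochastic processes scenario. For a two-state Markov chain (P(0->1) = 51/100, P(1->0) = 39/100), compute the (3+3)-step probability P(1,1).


P^6 = P^3 * P^3
Computing via matrix multiplication of the transition matrix.
Entry (1,1) of P^6 = 0.5667

0.5667


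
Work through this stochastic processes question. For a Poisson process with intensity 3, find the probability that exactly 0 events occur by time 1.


P(N(t)=k) = (lambda*t)^k * exp(-lambda*t) / k!
lambda*t = 3
= 3^0 * exp(-3) / 0!
= 1 * 0.0498 / 1
= 0.0498

0.0498


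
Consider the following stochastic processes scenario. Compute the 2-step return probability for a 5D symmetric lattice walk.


P(return in 2 steps) = P(reverse first step) = 1/(2d)
= 1/10
= 0.1000

0.1000


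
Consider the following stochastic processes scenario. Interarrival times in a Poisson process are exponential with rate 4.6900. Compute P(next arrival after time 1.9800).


P(X > t) = exp(-lambda * t)
= exp(-4.6900 * 1.9800)
= exp(-9.2862) = 9.2695e-05

9.2695e-05


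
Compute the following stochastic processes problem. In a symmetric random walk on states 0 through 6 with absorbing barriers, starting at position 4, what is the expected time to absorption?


For symmetric RW on 0,...,N with absorbing barriers, E(i) = i*(N-i)
E(4) = 4 * 2 = 8

8


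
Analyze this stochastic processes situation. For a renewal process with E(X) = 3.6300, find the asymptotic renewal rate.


Long-run renewal rate = 1/E(X)
= 1/3.6300
= 0.2755

0.2755


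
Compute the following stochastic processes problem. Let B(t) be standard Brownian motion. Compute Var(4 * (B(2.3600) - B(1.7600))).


Var(alpha*(B(t)-B(s))) = alpha^2 * (t-s)
= 4^2 * (2.3600 - 1.7600)
= 16 * 0.6000
= 9.6000

9.6000


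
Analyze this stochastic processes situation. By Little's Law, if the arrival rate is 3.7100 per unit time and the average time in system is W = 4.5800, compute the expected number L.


Little's Law: L = lambda * W
= 3.7100 * 4.5800
= 16.9918

16.9918


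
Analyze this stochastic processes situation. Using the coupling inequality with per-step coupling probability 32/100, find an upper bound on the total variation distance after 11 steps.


TV distance bound <= (1-delta)^n
= (1 - 0.3200)^11
= 0.6800^11
= 0.0144

0.0144


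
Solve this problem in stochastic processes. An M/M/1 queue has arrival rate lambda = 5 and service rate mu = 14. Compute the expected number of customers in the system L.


rho = 5/14 = 0.3571
L = rho/(1-rho)
= 0.3571/0.6429
= 0.5556

0.5556


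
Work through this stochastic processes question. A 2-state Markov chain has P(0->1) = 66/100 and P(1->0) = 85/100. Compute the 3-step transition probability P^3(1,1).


Computing P^3 by matrix multiplication.
P = [[0.3400, 0.6600], [0.8500, 0.1500]]
After raising P to the power 3:
P^3(1,1) = 0.3624

0.3624


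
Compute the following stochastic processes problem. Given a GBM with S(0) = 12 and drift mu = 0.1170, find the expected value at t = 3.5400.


E[S(t)] = S(0) * exp(mu * t)
= 12 * exp(0.1170 * 3.5400)
= 12 * 1.5131
= 18.1576

18.1576


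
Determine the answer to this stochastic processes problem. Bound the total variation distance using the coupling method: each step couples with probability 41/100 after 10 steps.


TV distance bound <= (1-delta)^n
= (1 - 0.4100)^10
= 0.5900^10
= 0.0051

0.0051


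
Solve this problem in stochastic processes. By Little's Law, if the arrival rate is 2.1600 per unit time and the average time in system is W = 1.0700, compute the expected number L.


Little's Law: L = lambda * W
= 2.1600 * 1.0700
= 2.3112

2.3112


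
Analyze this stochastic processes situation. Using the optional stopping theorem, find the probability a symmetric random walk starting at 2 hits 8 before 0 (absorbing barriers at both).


By optional stopping theorem: E(M at tau) = M(0) = 2
P(hit 8)*8 + P(hit 0)*0 = 2
P(hit 8) = (2 - 0)/(8 - 0) = 1/4 = 0.2500

0.2500


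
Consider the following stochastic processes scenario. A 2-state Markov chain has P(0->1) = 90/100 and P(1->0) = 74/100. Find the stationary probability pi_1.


Stationary distribution: pi_0 = p10/(p01+p10), pi_1 = p01/(p01+p10)
p01 = 0.9000, p10 = 0.7400
pi_1 = 0.5488

0.5488


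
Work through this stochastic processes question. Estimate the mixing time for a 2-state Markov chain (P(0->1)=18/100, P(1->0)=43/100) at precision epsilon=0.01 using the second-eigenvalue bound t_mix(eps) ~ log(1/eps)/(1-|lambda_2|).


lambda_2 = |1 - p01 - p10| = |1 - 0.1800 - 0.4300| = 0.3900
t_mix ~ log(1/eps)/(1 - |lambda_2|)
= log(100)/(1 - 0.3900) = 4.6052/0.6100
= 7.5495

7.5495


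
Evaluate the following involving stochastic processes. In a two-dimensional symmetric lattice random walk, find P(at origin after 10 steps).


P = C(10,5)^2 / 4^10
= 252^2 / 1048576
= 63504 / 1048576
= 0.0606

0.0606


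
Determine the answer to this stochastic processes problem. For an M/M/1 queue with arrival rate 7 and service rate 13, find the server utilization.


rho = lambda/mu
= 7/13
= 0.5385

0.5385


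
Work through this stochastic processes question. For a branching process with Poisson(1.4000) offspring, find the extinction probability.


Since mu = 1.4000 > 1, extinction prob q < 1.
Solve s = exp(mu*(s-1)) iteratively.
q = 0.4890

0.4890


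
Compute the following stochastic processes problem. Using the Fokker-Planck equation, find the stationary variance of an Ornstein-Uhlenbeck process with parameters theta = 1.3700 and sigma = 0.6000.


Stationary variance = sigma^2 / (2*theta)
= 0.6000^2 / (2*1.3700)
= 0.3600 / 2.7400
= 0.1314

0.1314


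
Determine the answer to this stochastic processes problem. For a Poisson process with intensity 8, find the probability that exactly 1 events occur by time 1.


P(N(t)=k) = (lambda*t)^k * exp(-lambda*t) / k!
lambda*t = 8
= 8^1 * exp(-8) / 1!
= 8 * 3.3546e-04 / 1
= 0.0027

0.0027


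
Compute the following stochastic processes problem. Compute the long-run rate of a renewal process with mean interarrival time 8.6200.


Long-run renewal rate = 1/E(X)
= 1/8.6200
= 0.1160

0.1160


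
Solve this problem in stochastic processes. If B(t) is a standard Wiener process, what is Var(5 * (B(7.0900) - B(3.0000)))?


Var(alpha*(B(t)-B(s))) = alpha^2 * (t-s)
= 5^2 * (7.0900 - 3.0000)
= 25 * 4.0900
= 102.2500

102.2500


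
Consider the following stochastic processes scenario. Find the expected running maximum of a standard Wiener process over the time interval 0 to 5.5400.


E(max B(s)) = sqrt(2t/pi)
= sqrt(2*5.5400/pi)
= sqrt(3.5269)
= 1.8780

1.8780


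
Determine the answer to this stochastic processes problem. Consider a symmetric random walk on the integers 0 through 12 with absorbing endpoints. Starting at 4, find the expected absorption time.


For symmetric RW on 0,...,N with absorbing barriers, E(i) = i*(N-i)
E(4) = 4 * 8 = 32

32


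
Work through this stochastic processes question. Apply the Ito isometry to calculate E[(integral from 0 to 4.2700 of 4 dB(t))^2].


By Ito isometry: E[(int f dB)^2] = int f^2 dt
= 4^2 * 4.2700
= 16 * 4.2700 = 68.3200

68.3200


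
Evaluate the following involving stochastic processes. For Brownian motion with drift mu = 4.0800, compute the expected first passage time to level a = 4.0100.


Expected first passage time = a/mu
= 4.0100/4.0800
= 0.9828

0.9828


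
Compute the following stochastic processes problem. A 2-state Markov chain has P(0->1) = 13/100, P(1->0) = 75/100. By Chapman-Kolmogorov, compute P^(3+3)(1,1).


P^6 = P^3 * P^3
Computing via matrix multiplication of the transition matrix.
Entry (1,1) of P^6 = 0.1477

0.1477


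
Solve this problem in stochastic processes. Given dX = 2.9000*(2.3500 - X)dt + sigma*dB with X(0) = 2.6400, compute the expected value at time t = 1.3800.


E[X(t)] = mu + (X(0) - mu)*exp(-theta*t)
= 2.3500 + (2.6400 - 2.3500)*exp(-2.9000*1.3800)
= 2.3500 + 0.2900 * 0.0183
= 2.3553

2.3553


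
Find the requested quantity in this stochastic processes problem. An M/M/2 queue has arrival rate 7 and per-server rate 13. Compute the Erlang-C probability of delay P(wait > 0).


a = lambda/mu = 0.5385
rho = a/c = 0.2692
Erlang-C formula applied:
C(c,a) = 0.1142

0.1142


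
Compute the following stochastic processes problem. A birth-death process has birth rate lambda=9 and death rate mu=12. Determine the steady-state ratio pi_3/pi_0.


For birth-death process, pi_n/pi_0 = (lambda/mu)^n
= (9/12)^3
= 0.4219

0.4219


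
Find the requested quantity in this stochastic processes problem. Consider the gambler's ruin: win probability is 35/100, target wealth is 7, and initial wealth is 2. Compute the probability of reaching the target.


Gambler's ruin formula:
r = q/p = 0.6500/0.3500 = 1.8571
P(win) = (1 - r^i)/(1 - r^N)
= (1 - 1.8571^2)/(1 - 1.8571^7)
= 0.0326

0.0326


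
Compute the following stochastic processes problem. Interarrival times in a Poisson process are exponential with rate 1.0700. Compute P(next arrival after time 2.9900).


P(X > t) = exp(-lambda * t)
= exp(-1.0700 * 2.9900)
= exp(-3.1993) = 0.0408

0.0408


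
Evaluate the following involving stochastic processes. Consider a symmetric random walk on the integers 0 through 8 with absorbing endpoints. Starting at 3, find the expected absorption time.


For symmetric RW on 0,...,N with absorbing barriers, E(i) = i*(N-i)
E(3) = 3 * 5 = 15

15


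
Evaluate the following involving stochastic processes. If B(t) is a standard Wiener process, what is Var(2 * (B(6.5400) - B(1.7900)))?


Var(alpha*(B(t)-B(s))) = alpha^2 * (t-s)
= 2^2 * (6.5400 - 1.7900)
= 4 * 4.7500
= 19.0000

19.0000


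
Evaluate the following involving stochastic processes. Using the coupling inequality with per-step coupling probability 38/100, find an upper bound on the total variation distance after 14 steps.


TV distance bound <= (1-delta)^n
= (1 - 0.3800)^14
= 0.6200^14
= 0.0012

0.0012


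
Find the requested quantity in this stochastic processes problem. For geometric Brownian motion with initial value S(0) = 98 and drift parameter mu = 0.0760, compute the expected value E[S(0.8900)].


E[S(t)] = S(0) * exp(mu * t)
= 98 * exp(0.0760 * 0.8900)
= 98 * 1.0700
= 104.8580

104.8580


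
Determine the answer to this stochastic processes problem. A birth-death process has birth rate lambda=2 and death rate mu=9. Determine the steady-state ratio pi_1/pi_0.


For birth-death process, pi_n/pi_0 = (lambda/mu)^n
= (2/9)^1
= 0.2222

0.2222


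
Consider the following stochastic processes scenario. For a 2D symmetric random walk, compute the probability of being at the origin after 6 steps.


P = C(6,3)^2 / 4^6
= 20^2 / 4096
= 400 / 4096
= 0.0977

0.0977


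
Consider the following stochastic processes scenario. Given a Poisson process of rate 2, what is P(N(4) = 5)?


P(N(t)=k) = (lambda*t)^k * exp(-lambda*t) / k!
lambda*t = 8
= 8^5 * exp(-8) / 5!
= 32768 * 3.3546e-04 / 120
= 0.0916

0.0916


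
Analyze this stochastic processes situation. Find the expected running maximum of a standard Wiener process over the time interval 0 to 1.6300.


E(max B(s)) = sqrt(2t/pi)
= sqrt(2*1.6300/pi)
= sqrt(1.0377)
= 1.0187

1.0187


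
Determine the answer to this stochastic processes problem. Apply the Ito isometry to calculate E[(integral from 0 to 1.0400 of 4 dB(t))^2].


By Ito isometry: E[(int f dB)^2] = int f^2 dt
= 4^2 * 1.0400
= 16 * 1.0400 = 16.6400

16.6400


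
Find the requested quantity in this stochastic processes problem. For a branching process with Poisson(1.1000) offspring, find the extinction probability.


Since mu = 1.1000 > 1, extinction prob q < 1.
Solve s = exp(mu*(s-1)) iteratively.
q = 0.8239

0.8239


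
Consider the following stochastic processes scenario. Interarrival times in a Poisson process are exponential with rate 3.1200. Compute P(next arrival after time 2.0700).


P(X > t) = exp(-lambda * t)
= exp(-3.1200 * 2.0700)
= exp(-6.4584) = 0.0016

0.0016


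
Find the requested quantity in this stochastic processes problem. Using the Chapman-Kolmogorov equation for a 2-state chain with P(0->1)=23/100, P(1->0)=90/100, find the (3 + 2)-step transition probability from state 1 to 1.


P^5 = P^3 * P^2
Computing via matrix multiplication of the transition matrix.
Entry (1,1) of P^5 = 0.2035

0.2035


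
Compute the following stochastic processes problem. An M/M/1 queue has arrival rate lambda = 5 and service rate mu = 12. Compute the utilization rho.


rho = lambda/mu
= 5/12
= 0.4167

0.4167


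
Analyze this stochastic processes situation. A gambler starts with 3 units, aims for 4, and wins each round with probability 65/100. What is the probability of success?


Gambler's ruin formula:
r = q/p = 0.3500/0.6500 = 0.5385
P(win) = (1 - r^i)/(1 - r^N)
= (1 - 0.5385^3)/(1 - 0.5385^4)
= 0.9213

0.9213


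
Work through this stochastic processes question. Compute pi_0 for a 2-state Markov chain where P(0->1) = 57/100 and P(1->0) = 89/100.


Stationary distribution: pi_0 = p10/(p01+p10), pi_1 = p01/(p01+p10)
p01 = 0.5700, p10 = 0.8900
pi_0 = 0.6096

0.6096


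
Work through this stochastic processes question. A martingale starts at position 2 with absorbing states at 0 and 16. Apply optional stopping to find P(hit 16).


By optional stopping theorem: E(M at tau) = M(0) = 2
P(hit 16)*16 + P(hit 0)*0 = 2
P(hit 16) = (2 - 0)/(16 - 0) = 1/8 = 0.1250

0.1250


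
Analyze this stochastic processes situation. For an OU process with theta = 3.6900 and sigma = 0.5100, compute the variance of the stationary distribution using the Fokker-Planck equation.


Stationary variance = sigma^2 / (2*theta)
= 0.5100^2 / (2*3.6900)
= 0.2601 / 7.3800
= 0.0352

0.0352


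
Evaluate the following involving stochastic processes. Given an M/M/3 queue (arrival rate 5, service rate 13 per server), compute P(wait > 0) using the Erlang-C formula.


a = lambda/mu = 0.3846
rho = a/c = 0.1282
Erlang-C formula applied:
C(c,a) = 0.0074

0.0074


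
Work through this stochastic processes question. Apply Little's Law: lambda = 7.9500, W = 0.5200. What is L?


Little's Law: L = lambda * W
= 7.9500 * 0.5200
= 4.1340

4.1340


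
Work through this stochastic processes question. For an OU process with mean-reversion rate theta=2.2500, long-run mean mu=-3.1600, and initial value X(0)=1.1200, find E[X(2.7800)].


E[X(t)] = mu + (X(0) - mu)*exp(-theta*t)
= -3.1600 + (1.1200 - -3.1600)*exp(-2.2500*2.7800)
= -3.1600 + 4.2800 * 0.0019
= -3.1518

-3.1518


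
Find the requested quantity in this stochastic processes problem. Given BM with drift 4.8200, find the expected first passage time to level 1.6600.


Expected first passage time = a/mu
= 1.6600/4.8200
= 0.3444

0.3444


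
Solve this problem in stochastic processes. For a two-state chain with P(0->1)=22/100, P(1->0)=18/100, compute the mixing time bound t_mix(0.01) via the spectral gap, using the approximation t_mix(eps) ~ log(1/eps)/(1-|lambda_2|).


lambda_2 = |1 - p01 - p10| = |1 - 0.2200 - 0.1800| = 0.6000
t_mix ~ log(1/eps)/(1 - |lambda_2|)
= log(100)/(1 - 0.6000) = 4.6052/0.4000
= 11.5129

11.5129


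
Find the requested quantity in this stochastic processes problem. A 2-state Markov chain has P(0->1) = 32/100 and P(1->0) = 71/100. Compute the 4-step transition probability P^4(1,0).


Computing P^4 by matrix multiplication.
P = [[0.6800, 0.3200], [0.7100, 0.2900]]
After raising P to the power 4:
P^4(1,0) = 0.6893

0.6893


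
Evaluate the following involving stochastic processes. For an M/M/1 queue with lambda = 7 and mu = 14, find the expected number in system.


rho = 7/14 = 0.5000
L = rho/(1-rho)
= 0.5000/0.5000
= 1.0000

1.0000


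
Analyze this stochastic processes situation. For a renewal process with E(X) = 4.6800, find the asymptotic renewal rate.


Long-run renewal rate = 1/E(X)
= 1/4.6800
= 0.2137

0.2137


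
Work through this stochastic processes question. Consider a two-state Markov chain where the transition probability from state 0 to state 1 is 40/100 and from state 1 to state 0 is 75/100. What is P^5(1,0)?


Computing P^5 by matrix multiplication.
P = [[0.6000, 0.4000], [0.7500, 0.2500]]
After raising P to the power 5:
P^5(1,0) = 0.6522

0.6522


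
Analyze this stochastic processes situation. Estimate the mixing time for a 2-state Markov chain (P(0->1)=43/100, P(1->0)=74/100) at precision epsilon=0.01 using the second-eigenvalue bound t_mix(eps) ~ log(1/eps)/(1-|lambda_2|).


lambda_2 = |1 - p01 - p10| = |1 - 0.4300 - 0.7400| = 0.1700
t_mix ~ log(1/eps)/(1 - |lambda_2|)
= log(100)/(1 - 0.1700) = 4.6052/0.8300
= 5.5484

5.5484


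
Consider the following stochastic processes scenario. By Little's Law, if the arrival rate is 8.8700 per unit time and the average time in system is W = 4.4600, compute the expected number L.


Little's Law: L = lambda * W
= 8.8700 * 4.4600
= 39.5602

39.5602


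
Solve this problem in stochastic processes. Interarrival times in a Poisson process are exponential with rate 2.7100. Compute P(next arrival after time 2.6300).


P(X > t) = exp(-lambda * t)
= exp(-2.7100 * 2.6300)
= exp(-7.1273) = 8.0288e-04

8.0288e-04


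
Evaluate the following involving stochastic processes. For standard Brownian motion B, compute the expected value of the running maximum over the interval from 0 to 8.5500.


E(max B(s)) = sqrt(2t/pi)
= sqrt(2*8.5500/pi)
= sqrt(5.4431)
= 2.3330

2.3330


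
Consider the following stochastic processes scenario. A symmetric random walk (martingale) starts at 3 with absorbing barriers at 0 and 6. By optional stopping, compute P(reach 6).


By optional stopping theorem: E(M at tau) = M(0) = 3
P(hit 6)*6 + P(hit 0)*0 = 3
P(hit 6) = (3 - 0)/(6 - 0) = 1/2 = 0.5000

0.5000


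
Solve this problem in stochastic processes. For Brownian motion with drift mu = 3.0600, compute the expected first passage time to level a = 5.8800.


Expected first passage time = a/mu
= 5.8800/3.0600
= 1.9216

1.9216


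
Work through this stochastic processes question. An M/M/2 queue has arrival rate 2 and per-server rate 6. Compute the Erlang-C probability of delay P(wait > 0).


a = lambda/mu = 0.3333
rho = a/c = 0.1667
Erlang-C formula applied:
C(c,a) = 0.0476

0.0476


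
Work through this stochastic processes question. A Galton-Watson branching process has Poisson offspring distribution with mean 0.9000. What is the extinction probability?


Since mu = 0.9000 <= 1, extinction probability = 1.

1.0000


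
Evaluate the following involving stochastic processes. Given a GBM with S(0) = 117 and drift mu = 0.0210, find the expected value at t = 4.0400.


E[S(t)] = S(0) * exp(mu * t)
= 117 * exp(0.0210 * 4.0400)
= 117 * 1.0885
= 127.3595

127.3595


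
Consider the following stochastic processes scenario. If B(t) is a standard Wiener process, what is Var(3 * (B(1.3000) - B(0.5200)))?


Var(alpha*(B(t)-B(s))) = alpha^2 * (t-s)
= 3^2 * (1.3000 - 0.5200)
= 9 * 0.7800
= 7.0200

7.0200


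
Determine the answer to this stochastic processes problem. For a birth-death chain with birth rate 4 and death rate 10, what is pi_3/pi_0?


For birth-death process, pi_n/pi_0 = (lambda/mu)^n
= (4/10)^3
= 0.0640

0.0640


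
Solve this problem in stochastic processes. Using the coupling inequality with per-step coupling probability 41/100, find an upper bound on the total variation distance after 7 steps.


TV distance bound <= (1-delta)^n
= (1 - 0.4100)^7
= 0.5900^7
= 0.0249

0.0249


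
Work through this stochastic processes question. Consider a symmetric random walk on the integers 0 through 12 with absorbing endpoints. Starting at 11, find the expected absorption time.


For symmetric RW on 0,...,N with absorbing barriers, E(i) = i*(N-i)
E(11) = 11 * 1 = 11

11


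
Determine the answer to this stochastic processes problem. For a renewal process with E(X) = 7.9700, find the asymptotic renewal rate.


Long-run renewal rate = 1/E(X)
= 1/7.9700
= 0.1255

0.1255


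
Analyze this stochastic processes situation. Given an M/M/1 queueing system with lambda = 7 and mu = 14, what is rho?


rho = lambda/mu
= 7/14
= 0.5000

0.5000


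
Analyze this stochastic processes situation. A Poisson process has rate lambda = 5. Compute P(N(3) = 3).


P(N(t)=k) = (lambda*t)^k * exp(-lambda*t) / k!
lambda*t = 15
= 15^3 * exp(-15) / 3!
= 3375 * 3.0590e-07 / 6
= 1.7207e-04

1.7207e-04


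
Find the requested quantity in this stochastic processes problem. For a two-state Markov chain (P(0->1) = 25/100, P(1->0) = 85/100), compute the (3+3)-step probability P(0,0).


P^6 = P^3 * P^3
Computing via matrix multiplication of the transition matrix.
Entry (0,0) of P^6 = 0.7727

0.7727


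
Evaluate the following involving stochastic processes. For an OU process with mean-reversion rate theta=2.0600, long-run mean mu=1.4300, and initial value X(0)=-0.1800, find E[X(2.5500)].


E[X(t)] = mu + (X(0) - mu)*exp(-theta*t)
= 1.4300 + (-0.1800 - 1.4300)*exp(-2.0600*2.5500)
= 1.4300 + -1.6100 * 0.0052
= 1.4216

1.4216


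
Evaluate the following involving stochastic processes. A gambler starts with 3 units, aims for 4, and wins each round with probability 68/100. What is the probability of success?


Gambler's ruin formula:
r = q/p = 0.3200/0.6800 = 0.4706
P(win) = (1 - r^i)/(1 - r^N)
= (1 - 0.4706^3)/(1 - 0.4706^4)
= 0.9420

0.9420


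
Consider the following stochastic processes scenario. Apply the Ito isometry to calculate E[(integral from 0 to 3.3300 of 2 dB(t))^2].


By Ito isometry: E[(int f dB)^2] = int f^2 dt
= 2^2 * 3.3300
= 4 * 3.3300 = 13.3200

13.3200


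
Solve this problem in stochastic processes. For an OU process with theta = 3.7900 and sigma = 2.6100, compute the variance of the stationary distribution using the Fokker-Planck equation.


Stationary variance = sigma^2 / (2*theta)
= 2.6100^2 / (2*3.7900)
= 6.8121 / 7.5800
= 0.8987

0.8987


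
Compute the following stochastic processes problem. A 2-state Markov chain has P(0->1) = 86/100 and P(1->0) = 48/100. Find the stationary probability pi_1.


Stationary distribution: pi_0 = p10/(p01+p10), pi_1 = p01/(p01+p10)
p01 = 0.8600, p10 = 0.4800
pi_1 = 0.6418

0.6418


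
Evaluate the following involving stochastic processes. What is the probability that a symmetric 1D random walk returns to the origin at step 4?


P(S(4) = 0) = C(4,2) / 4^2
= 6 / 16
= 0.3750

0.3750


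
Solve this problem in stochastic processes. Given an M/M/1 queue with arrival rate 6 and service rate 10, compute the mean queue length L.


rho = 6/10 = 0.6000
L = rho/(1-rho)
= 0.6000/0.4000
= 1.5000

1.5000


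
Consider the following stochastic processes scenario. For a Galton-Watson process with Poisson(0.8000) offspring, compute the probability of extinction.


Since mu = 0.8000 <= 1, extinction probability = 1.

1.0000


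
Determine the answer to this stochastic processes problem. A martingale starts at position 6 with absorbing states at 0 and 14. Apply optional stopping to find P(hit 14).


By optional stopping theorem: E(M at tau) = M(0) = 6
P(hit 14)*14 + P(hit 0)*0 = 6
P(hit 14) = (6 - 0)/(14 - 0) = 3/7 = 0.4286

0.4286


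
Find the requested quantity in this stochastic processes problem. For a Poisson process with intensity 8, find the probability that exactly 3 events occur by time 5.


P(N(t)=k) = (lambda*t)^k * exp(-lambda*t) / k!
lambda*t = 40
= 40^3 * exp(-40) / 3!
= 64000 * 4.2484e-18 / 6
= 4.5316e-14

4.5316e-14


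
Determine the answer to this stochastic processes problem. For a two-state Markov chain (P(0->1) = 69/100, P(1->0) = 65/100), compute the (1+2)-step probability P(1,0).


P^3 = P^1 * P^2
Computing via matrix multiplication of the transition matrix.
Entry (1,0) of P^3 = 0.5041

0.5041


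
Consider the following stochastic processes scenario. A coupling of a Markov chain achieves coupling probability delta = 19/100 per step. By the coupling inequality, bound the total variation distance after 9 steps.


TV distance bound <= (1-delta)^n
= (1 - 0.1900)^9
= 0.8100^9
= 0.1501

0.1501


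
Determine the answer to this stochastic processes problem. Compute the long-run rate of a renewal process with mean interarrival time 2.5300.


Long-run renewal rate = 1/E(X)
= 1/2.5300
= 0.3953

0.3953


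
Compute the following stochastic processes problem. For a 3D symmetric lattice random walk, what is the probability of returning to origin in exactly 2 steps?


P(return in 2 steps) = P(reverse first step) = 1/(2d)
= 1/6
= 0.1667

0.1667


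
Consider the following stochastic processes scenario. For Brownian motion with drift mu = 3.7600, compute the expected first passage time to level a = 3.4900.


Expected first passage time = a/mu
= 3.4900/3.7600
= 0.9282

0.9282


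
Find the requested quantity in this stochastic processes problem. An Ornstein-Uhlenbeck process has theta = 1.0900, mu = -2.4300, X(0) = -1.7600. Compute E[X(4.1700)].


E[X(t)] = mu + (X(0) - mu)*exp(-theta*t)
= -2.4300 + (-1.7600 - -2.4300)*exp(-1.0900*4.1700)
= -2.4300 + 0.6700 * 0.0106
= -2.4229

-2.4229


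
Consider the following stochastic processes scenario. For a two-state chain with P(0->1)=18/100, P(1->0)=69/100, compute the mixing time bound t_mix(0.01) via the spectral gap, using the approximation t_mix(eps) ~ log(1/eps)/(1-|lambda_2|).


lambda_2 = |1 - p01 - p10| = |1 - 0.1800 - 0.6900| = 0.1300
t_mix ~ log(1/eps)/(1 - |lambda_2|)
= log(100)/(1 - 0.1300) = 4.6052/0.8700
= 5.2933

5.2933


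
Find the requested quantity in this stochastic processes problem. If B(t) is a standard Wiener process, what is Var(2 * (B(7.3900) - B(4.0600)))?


Var(alpha*(B(t)-B(s))) = alpha^2 * (t-s)
= 2^2 * (7.3900 - 4.0600)
= 4 * 3.3300
= 13.3200

13.3200


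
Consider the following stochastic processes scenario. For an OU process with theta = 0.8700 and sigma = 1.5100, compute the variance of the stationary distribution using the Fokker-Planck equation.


Stationary variance = sigma^2 / (2*theta)
= 1.5100^2 / (2*0.8700)
= 2.2801 / 1.7400
= 1.3104

1.3104


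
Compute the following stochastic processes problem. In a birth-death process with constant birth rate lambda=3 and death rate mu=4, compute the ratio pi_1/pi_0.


For birth-death process, pi_n/pi_0 = (lambda/mu)^n
= (3/4)^1
= 0.7500

0.7500


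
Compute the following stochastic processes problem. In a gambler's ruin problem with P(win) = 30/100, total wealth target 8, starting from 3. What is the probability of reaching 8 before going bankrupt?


Gambler's ruin formula:
r = q/p = 0.7000/0.3000 = 2.3333
P(win) = (1 - r^i)/(1 - r^N)
= (1 - 2.3333^3)/(1 - 2.3333^8)
= 0.0133

0.0133


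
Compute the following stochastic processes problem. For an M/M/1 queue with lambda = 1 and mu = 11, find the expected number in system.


rho = 1/11 = 0.0909
L = rho/(1-rho)
= 0.0909/0.9091
= 0.1000

0.1000


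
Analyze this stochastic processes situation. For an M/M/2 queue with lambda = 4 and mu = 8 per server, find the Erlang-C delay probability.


a = lambda/mu = 0.5000
rho = a/c = 0.2500
Erlang-C formula applied:
C(c,a) = 0.1000

0.1000


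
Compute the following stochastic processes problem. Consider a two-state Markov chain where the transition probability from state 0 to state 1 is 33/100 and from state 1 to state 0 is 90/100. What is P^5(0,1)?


Computing P^5 by matrix multiplication.
P = [[0.6700, 0.3300], [0.9000, 0.1000]]
After raising P to the power 5:
P^5(0,1) = 0.2685

0.2685


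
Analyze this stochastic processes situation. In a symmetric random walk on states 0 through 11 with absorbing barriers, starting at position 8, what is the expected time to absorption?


For symmetric RW on 0,...,N with absorbing barriers, E(i) = i*(N-i)
E(8) = 8 * 3 = 24

24


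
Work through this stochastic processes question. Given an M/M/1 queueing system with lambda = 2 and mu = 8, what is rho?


rho = lambda/mu
= 2/8
= 0.2500

0.2500


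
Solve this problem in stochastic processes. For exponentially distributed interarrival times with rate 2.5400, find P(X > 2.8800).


P(X > t) = exp(-lambda * t)
= exp(-2.5400 * 2.8800)
= exp(-7.3152) = 6.6535e-04

6.6535e-04
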